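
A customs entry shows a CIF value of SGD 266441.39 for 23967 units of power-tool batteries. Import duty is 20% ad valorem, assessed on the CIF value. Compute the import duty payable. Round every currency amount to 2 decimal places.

Import duty = 266441.39 × 20% = 53288.28

Import duty: SGD 53288.28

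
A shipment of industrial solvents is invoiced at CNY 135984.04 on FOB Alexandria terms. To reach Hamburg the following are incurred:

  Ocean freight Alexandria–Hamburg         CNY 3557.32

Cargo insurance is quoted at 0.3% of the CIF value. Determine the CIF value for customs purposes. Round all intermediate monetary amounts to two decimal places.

Let C be the CIF value. C = FOB price + freight + 0.3% × C
C − 0.3% × C = 135984.04 + 3557.32
0.997 × C = 139541.36
C = 139541.36 / 0.997 = 139961.24
Insurance premium = 0.3% × 139961.24 = 419.88

CIF value: CNY 139961.24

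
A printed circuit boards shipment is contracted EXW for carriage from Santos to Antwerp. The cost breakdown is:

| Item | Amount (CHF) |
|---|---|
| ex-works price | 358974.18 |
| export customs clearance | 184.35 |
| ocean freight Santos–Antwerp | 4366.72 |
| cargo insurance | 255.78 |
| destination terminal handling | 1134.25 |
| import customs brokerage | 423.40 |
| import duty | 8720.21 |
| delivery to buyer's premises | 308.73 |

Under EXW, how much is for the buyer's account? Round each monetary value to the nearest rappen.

Buyer's account: CHF 15393.44

EXW: the seller makes goods available at their premises; the buyer bears all onward costs.
Seller's account: goods 358974.18 = 358974.18
Buyer's account: export clearance 184.35 + freight 4366.72 + insurance 255.78 + destination terminal 1134.25 + brokerage 423.40 + duty 8720.21 + delivery 308.73 = 15393.44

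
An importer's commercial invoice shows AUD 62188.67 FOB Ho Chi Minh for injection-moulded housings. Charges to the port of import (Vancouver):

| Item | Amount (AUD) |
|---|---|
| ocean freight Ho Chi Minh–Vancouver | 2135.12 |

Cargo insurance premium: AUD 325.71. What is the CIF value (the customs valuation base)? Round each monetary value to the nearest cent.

CIF value: AUD 64649.50

CIF = FOB price + freight + insurance
CIF = 62188.67 + 2135.12 + 325.71 = 64649.50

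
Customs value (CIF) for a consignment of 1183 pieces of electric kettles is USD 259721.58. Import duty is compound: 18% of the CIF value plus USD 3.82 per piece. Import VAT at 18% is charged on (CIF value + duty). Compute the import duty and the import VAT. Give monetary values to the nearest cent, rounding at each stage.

Ad valorem component: 259721.58 × 18% = 46749.88
Specific component: 1183 × 3.82 = 4519.06
Import duty = 46749.88 + 4519.06 = 51268.94
VAT base = CIF + duty = 259721.58 + 51268.94 = 310990.52
Import VAT = 310990.52 × 18% = 55978.29

Import duty: USD 51268.94; import VAT: USD 55978.29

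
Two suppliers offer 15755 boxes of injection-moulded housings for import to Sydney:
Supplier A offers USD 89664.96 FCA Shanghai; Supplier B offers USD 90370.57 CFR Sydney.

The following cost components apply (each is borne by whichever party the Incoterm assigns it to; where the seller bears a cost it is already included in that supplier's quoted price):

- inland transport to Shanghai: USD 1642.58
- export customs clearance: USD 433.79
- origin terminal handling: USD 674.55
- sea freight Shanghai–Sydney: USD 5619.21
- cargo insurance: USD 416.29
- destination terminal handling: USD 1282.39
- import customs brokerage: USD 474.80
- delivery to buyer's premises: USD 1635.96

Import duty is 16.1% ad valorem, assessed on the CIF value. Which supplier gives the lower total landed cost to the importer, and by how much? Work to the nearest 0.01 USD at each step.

Supplier B is cheaper by USD 6487.85

Supplier A (FCA):
CIF value = FCA price + origin terminal + freight + insurance = 89664.96 + 674.55 + 5619.21 + 416.29 = 96375.01
Import duty = 96375.01 × 16.1% = 15516.38
Buyer bears (A): 674.55 + 5619.21 + 416.29 + 1282.39 + 474.80 + 1635.96 = 10103.20
Landed cost (A) = invoice 89664.96 + 10103.20 + duty 15516.38 = 115284.54
Supplier B (CFR):
CIF value = CFR price + insurance = 90370.57 + 416.29 = 90786.86
Import duty = 90786.86 × 16.1% = 14616.68
Buyer bears (B): 416.29 + 1282.39 + 474.80 + 1635.96 = 3809.44
Landed cost (B) = invoice 90370.57 + 3809.44 + duty 14616.68 = 108796.69
Difference = |115284.54 − 108796.69| = 6487.85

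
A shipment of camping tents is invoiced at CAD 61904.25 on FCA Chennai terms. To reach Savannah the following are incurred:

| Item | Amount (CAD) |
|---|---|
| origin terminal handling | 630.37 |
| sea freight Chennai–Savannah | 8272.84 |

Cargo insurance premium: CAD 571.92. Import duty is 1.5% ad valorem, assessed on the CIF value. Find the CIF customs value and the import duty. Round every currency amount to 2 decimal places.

CIF = FCA price + pre-shipment costs + freight + insurance
CIF = 61904.25 + 630.37 + 8272.84 + 571.92 = 71379.38
Import duty = 71379.38 × 1.5% = 1070.69

CIF value: CAD 71379.38; import duty: CAD 1070.69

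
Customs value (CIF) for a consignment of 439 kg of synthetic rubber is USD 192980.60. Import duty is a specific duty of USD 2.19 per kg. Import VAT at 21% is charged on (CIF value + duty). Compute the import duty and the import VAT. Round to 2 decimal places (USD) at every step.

Import duty = 439 × 2.19 = 961.41
VAT base = CIF + duty = 192980.60 + 961.41 = 193942.01
Import VAT = 193942.01 × 21% = 40727.82

Import duty: USD 961.41; import VAT: USD 40727.82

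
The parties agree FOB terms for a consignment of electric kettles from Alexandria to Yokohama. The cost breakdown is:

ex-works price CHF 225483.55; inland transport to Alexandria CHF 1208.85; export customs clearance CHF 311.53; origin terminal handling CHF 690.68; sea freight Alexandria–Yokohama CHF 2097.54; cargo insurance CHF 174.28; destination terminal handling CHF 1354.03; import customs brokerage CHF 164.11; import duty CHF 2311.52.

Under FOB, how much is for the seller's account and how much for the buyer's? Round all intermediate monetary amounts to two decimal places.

Seller: CHF 227694.61; buyer: CHF 6101.48

FOB: the seller bears costs until goods are on board at the origin port; the buyer bears freight, insurance and all costs thereafter.
Seller's account: goods 225483.55 + inland to port 1208.85 + export clearance 311.53 + origin terminal 690.68 = 227694.61
Buyer's account: freight 2097.54 + insurance 174.28 + destination terminal 1354.03 + brokerage 164.11 + duty 2311.52 = 6101.48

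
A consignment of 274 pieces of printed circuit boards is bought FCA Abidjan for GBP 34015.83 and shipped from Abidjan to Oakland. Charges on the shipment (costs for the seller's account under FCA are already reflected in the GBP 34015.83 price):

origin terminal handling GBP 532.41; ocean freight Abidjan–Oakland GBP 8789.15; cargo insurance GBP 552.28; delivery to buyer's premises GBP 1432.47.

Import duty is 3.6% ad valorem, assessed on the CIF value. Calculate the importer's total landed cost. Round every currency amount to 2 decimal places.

FCA: the seller delivers export-cleared goods to the carrier; the buyer bears costs from that point.
CIF value = FCA price + origin terminal + freight + insurance = 34015.83 + 532.41 + 8789.15 + 552.28 = 43889.67
Import duty = 43889.67 × 3.6% = 1580.03
Buyer bears: origin terminal 532.41 + freight 8789.15 + insurance 552.28 + delivery 1432.47 + duty 1580.03 = 12886.34
Landed cost = invoice 34015.83 + 12886.34 = 46902.17

Total landed cost: GBP 46902.17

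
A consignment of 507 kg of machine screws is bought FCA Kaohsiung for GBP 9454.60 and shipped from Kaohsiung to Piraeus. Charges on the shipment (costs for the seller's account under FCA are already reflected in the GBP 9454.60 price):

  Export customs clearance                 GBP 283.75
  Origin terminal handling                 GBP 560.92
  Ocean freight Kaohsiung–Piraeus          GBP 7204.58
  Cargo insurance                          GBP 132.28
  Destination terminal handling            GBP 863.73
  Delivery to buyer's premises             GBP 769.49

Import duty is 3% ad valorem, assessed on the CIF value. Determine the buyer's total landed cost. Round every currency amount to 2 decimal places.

FCA: the seller delivers export-cleared goods to the carrier; the buyer bears costs from that point.
Already in the invoice (seller's account under FCA): export clearance — exclude.
CIF value = FCA price + origin terminal + freight + insurance = 9454.60 + 560.92 + 7204.58 + 132.28 = 17352.38
Import duty = 17352.38 × 3% = 520.57
Buyer bears: origin terminal 560.92 + freight 7204.58 + insurance 132.28 + destination terminal 863.73 + delivery 769.49 + duty 520.57 = 10051.57
Landed cost = invoice 9454.60 + 10051.57 = 19506.17

Total landed cost: GBP 19506.17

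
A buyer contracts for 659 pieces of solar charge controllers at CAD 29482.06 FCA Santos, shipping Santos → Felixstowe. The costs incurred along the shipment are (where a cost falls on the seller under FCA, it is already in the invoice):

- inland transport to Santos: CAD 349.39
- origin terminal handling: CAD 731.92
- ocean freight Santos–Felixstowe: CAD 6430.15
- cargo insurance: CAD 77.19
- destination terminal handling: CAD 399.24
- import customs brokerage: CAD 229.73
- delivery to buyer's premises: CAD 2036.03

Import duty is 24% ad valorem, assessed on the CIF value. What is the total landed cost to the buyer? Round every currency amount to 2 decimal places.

Total landed cost: CAD 48199.44

FCA: the seller delivers export-cleared goods to the carrier; the buyer bears costs from that point.
Already in the invoice (seller's account under FCA): inland to port — exclude.
CIF value = FCA price + origin terminal + freight + insurance = 29482.06 + 731.92 + 6430.15 + 77.19 = 36721.32
Import duty = 36721.32 × 24% = 8813.12
Buyer bears: origin terminal 731.92 + freight 6430.15 + insurance 77.19 + destination terminal 399.24 + brokerage 229.73 + delivery 2036.03 + duty 8813.12 = 18717.38
Landed cost = invoice 29482.06 + 18717.38 = 48199.44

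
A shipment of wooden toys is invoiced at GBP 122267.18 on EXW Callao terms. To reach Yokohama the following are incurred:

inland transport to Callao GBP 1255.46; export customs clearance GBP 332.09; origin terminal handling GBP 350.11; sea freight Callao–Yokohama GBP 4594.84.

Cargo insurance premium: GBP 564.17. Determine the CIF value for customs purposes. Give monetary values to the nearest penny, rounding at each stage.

CIF value: GBP 129363.85

CIF = EXW price + pre-shipment costs + freight + insurance
CIF = 122267.18 + 1255.46 + 332.09 + 350.11 + 4594.84 + 564.17 = 129363.85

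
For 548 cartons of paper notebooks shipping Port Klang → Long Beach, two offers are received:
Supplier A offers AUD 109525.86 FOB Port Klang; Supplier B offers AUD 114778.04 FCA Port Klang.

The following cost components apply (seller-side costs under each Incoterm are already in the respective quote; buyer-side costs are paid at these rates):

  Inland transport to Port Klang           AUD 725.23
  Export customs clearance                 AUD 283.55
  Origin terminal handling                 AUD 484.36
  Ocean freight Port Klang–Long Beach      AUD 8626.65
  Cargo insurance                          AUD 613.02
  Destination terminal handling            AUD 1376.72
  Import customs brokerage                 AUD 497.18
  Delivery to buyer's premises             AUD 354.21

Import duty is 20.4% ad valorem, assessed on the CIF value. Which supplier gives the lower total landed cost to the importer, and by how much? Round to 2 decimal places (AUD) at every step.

Supplier A (FOB):
CIF value = FOB price + freight + insurance = 109525.86 + 8626.65 + 613.02 = 118765.53
Import duty = 118765.53 × 20.4% = 24228.17
Buyer bears (A): 8626.65 + 613.02 + 1376.72 + 497.18 + 354.21 = 11467.78
Landed cost (A) = invoice 109525.86 + 11467.78 + duty 24228.17 = 145221.81
Supplier B (FCA):
CIF value = FCA price + origin terminal + freight + insurance = 114778.04 + 484.36 + 8626.65 + 613.02 = 124502.07
Import duty = 124502.07 × 20.4% = 25398.42
Buyer bears (B): 484.36 + 8626.65 + 613.02 + 1376.72 + 497.18 + 354.21 = 11952.14
Landed cost (B) = invoice 114778.04 + 11952.14 + duty 25398.42 = 152128.60
Difference = |145221.81 − 152128.60| = 6906.79

Supplier A is cheaper by AUD 6906.79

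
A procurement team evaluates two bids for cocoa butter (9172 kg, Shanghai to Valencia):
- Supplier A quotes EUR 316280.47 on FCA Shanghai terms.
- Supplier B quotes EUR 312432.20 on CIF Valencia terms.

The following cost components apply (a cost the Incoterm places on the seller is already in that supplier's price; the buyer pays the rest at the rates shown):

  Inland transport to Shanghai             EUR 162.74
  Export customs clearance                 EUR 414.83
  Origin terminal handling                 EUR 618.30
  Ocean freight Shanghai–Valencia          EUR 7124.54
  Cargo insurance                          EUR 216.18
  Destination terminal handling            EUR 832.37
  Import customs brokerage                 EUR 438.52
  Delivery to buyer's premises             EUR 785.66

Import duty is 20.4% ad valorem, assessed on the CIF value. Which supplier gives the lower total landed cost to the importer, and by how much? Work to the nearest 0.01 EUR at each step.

Supplier A (FCA):
CIF value = FCA price + origin terminal + freight + insurance = 316280.47 + 618.30 + 7124.54 + 216.18 = 324239.49
Import duty = 324239.49 × 20.4% = 66144.86
Buyer bears (A): 618.30 + 7124.54 + 216.18 + 832.37 + 438.52 + 785.66 = 10015.57
Landed cost (A) = invoice 316280.47 + 10015.57 + duty 66144.86 = 392440.90
Supplier B (CIF):
The CIF price already equals the CIF value: 312432.20
Import duty = 312432.20 × 20.4% = 63736.17
Buyer bears (B): 832.37 + 438.52 + 785.66 = 2056.55
Landed cost (B) = invoice 312432.20 + 2056.55 + duty 63736.17 = 378224.92
Difference = |392440.90 − 378224.92| = 14215.98

Supplier B is cheaper by EUR 14215.98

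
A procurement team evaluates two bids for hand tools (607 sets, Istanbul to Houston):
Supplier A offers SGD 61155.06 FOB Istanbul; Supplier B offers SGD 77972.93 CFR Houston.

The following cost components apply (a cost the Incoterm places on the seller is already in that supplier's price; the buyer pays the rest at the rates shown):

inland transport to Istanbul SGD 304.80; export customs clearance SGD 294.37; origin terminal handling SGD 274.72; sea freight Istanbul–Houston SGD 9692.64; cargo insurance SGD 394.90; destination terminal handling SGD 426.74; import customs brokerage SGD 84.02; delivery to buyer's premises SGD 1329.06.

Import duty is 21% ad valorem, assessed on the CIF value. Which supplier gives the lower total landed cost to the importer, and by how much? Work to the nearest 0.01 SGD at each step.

Supplier A (FOB):
CIF value = FOB price + freight + insurance = 61155.06 + 9692.64 + 394.90 = 71242.60
Import duty = 71242.60 × 21% = 14960.95
Buyer bears (A): 9692.64 + 394.90 + 426.74 + 84.02 + 1329.06 = 11927.36
Landed cost (A) = invoice 61155.06 + 11927.36 + duty 14960.95 = 88043.37
Supplier B (CFR):
CIF value = CFR price + insurance = 77972.93 + 394.90 = 78367.83
Import duty = 78367.83 × 21% = 16457.24
Buyer bears (B): 394.90 + 426.74 + 84.02 + 1329.06 = 2234.72
Landed cost (B) = invoice 77972.93 + 2234.72 + duty 16457.24 = 96664.89
Difference = |88043.37 − 96664.89| = 8621.52

Supplier A is cheaper by SGD 8621.52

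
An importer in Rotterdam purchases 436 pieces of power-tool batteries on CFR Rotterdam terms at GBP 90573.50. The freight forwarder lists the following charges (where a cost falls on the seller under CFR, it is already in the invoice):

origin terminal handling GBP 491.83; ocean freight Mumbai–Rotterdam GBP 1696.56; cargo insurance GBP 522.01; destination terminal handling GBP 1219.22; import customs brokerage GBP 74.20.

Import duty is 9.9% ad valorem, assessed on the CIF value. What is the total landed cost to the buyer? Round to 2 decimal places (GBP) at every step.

CFR: the seller pays costs through ocean freight to the destination port, but not insurance.
Already in the invoice (seller's account under CFR): origin terminal, freight — exclude.
CIF value = CFR price + insurance = 90573.50 + 522.01 = 91095.51
Import duty = 91095.51 × 9.9% = 9018.46
Buyer bears: insurance 522.01 + destination terminal 1219.22 + brokerage 74.20 + duty 9018.46 = 10833.89
Landed cost = invoice 90573.50 + 10833.89 = 101407.39

Total landed cost: GBP 101407.39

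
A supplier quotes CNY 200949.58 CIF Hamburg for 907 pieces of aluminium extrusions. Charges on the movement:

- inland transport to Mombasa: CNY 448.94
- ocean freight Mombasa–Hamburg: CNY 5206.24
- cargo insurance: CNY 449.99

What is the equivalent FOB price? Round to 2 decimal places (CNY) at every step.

FOB price: CNY 195293.35

Not relevant to the conversion: inland to port — on the seller under both CIF and FOB; already in the CIF price and stays in the FOB price.
From CIF to FOB, the seller no longer bears: freight, insurance.
FOB price = 200949.58 − 5206.24 − 449.99 = 195293.35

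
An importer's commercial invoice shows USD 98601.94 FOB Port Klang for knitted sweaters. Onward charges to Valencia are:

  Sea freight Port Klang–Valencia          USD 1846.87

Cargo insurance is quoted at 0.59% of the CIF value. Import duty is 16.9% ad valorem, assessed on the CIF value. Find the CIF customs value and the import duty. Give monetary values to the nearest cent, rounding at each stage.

Let C be the CIF value. C = FOB price + freight + 0.59% × C
C − 0.59% × C = 98601.94 + 1846.87
0.9941 × C = 100448.81
C = 100448.81 / 0.9941 = 101044.98
Insurance premium = 0.59% × 101044.98 = 596.17
Import duty = 101044.98 × 16.9% = 17076.60

CIF value: USD 101044.98; import duty: USD 17076.60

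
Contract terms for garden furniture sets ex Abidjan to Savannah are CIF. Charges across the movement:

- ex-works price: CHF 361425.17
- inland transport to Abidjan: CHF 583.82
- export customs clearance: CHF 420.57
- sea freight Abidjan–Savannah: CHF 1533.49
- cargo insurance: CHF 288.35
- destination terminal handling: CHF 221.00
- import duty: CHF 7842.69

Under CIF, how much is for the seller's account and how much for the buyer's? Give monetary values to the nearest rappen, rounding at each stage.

Seller: CHF 364251.40; buyer: CHF 8063.69

CIF: the seller pays costs through ocean freight and marine insurance to the destination port.
Seller's account: goods 361425.17 + inland to port 583.82 + export clearance 420.57 + freight 1533.49 + insurance 288.35 = 364251.40
Buyer's account: destination terminal 221.00 + duty 7842.69 = 8063.69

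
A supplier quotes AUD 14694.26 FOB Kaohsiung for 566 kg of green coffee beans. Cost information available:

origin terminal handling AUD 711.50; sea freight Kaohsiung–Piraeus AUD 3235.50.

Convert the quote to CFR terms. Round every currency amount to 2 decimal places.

Not relevant to the conversion: origin terminal — on the seller under both FOB and CFR; already in the FOB price and stays in the CFR price.
From FOB to CFR, the seller additionally bears: freight.
CFR price = 14694.26 + 3235.50 = 17929.76

CFR price: AUD 17929.76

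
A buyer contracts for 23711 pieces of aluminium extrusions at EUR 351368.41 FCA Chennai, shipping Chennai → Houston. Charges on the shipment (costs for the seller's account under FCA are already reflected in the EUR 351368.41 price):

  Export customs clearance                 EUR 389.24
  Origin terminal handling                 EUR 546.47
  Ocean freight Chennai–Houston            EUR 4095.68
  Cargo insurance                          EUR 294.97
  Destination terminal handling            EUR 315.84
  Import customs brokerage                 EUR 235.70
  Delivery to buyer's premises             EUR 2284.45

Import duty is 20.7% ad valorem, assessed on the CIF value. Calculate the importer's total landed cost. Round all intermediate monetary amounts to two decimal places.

Total landed cost: EUR 432896.76

FCA: the seller delivers export-cleared goods to the carrier; the buyer bears costs from that point.
Already in the invoice (seller's account under FCA): export clearance — exclude.
CIF value = FCA price + origin terminal + freight + insurance = 351368.41 + 546.47 + 4095.68 + 294.97 = 356305.53
Import duty = 356305.53 × 20.7% = 73755.24
Buyer bears: origin terminal 546.47 + freight 4095.68 + insurance 294.97 + destination terminal 315.84 + brokerage 235.70 + delivery 2284.45 + duty 73755.24 = 81528.35
Landed cost = invoice 351368.41 + 81528.35 = 432896.76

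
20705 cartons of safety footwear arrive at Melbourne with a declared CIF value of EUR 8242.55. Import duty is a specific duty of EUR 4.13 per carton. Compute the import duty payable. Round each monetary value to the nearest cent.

Import duty = 20705 × 4.13 = 85511.65

Import duty: EUR 85511.65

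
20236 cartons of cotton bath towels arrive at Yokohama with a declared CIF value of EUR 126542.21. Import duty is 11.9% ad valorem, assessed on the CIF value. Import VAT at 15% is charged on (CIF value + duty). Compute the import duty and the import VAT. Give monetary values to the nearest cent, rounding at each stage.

Import duty: EUR 15058.52; import VAT: EUR 21240.11

Import duty = 126542.21 × 11.9% = 15058.52
VAT base = CIF + duty = 126542.21 + 15058.52 = 141600.73
Import VAT = 141600.73 × 15% = 21240.11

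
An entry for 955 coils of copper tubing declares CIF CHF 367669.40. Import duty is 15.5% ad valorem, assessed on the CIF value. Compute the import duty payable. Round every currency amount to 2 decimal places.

Import duty = 367669.40 × 15.5% = 56988.76

Import duty: CHF 56988.76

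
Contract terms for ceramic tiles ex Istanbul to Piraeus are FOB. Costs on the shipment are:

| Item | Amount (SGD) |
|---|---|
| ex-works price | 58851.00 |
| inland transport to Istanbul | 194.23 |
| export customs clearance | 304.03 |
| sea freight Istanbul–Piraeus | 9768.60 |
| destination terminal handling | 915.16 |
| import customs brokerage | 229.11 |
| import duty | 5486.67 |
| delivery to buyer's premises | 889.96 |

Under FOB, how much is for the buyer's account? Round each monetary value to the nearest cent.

FOB: the seller bears costs until goods are on board at the origin port; the buyer bears freight, insurance and all costs thereafter.
Seller's account: goods 58851.00 + inland to port 194.23 + export clearance 304.03 = 59349.26
Buyer's account: freight 9768.60 + destination terminal 915.16 + brokerage 229.11 + duty 5486.67 + delivery 889.96 = 17289.50

Buyer's account: SGD 17289.50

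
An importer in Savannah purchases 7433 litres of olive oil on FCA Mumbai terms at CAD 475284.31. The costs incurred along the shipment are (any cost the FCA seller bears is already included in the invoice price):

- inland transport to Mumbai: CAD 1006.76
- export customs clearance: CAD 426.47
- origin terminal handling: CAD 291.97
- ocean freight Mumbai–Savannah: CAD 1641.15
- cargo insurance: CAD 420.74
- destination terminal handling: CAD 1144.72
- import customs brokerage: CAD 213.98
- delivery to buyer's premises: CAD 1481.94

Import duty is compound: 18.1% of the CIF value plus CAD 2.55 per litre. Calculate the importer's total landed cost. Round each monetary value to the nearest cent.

Total landed cost: CAD 585885.47

FCA: the seller delivers export-cleared goods to the carrier; the buyer bears costs from that point.
Already in the invoice (seller's account under FCA): inland to port, export clearance — exclude.
CIF value = FCA price + origin terminal + freight + insurance = 475284.31 + 291.97 + 1641.15 + 420.74 = 477638.17
Ad valorem component: 477638.17 × 18.1% = 86452.51
Specific component: 7433 × 2.55 = 18954.15
Import duty = 86452.51 + 18954.15 = 105406.66
Buyer bears: origin terminal 291.97 + freight 1641.15 + insurance 420.74 + destination terminal 1144.72 + brokerage 213.98 + delivery 1481.94 + duty 105406.66 = 110601.16
Landed cost = invoice 475284.31 + 110601.16 = 585885.47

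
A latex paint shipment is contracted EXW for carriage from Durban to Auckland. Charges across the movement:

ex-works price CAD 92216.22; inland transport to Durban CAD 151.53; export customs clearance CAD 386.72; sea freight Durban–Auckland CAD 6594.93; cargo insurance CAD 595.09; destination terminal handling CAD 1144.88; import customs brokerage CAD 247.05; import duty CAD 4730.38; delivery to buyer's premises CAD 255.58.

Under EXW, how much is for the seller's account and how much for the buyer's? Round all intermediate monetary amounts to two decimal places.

EXW: the seller makes goods available at their premises; the buyer bears all onward costs.
Seller's account: goods 92216.22 = 92216.22
Buyer's account: inland to port 151.53 + export clearance 386.72 + freight 6594.93 + insurance 595.09 + destination terminal 1144.88 + brokerage 247.05 + duty 4730.38 + delivery 255.58 = 14106.16

Seller: CAD 92216.22; buyer: CAD 14106.16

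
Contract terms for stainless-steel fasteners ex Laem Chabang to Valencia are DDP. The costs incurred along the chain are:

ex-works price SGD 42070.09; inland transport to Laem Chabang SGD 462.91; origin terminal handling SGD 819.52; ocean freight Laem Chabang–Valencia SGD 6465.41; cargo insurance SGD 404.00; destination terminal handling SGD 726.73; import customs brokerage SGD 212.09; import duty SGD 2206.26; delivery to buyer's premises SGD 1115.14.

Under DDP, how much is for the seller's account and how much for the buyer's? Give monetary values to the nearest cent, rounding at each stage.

DDP: the seller bears all costs including import duty.
Seller's account: goods 42070.09 + inland to port 462.91 + origin terminal 819.52 + freight 6465.41 + insurance 404.00 + destination terminal 726.73 + brokerage 212.09 + duty 2206.26 + delivery 1115.14 = 54482.15
Buyer's account: 0.00

Seller: SGD 54482.15; buyer: SGD 0.00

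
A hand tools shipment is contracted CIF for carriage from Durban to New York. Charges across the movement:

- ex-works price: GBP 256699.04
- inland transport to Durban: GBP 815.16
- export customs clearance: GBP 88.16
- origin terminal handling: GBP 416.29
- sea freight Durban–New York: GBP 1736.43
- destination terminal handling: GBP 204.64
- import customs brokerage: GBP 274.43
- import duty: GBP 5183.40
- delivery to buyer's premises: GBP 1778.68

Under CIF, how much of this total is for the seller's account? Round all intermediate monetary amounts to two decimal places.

CIF: the seller pays costs through ocean freight and marine insurance to the destination port.
Seller's account: goods 256699.04 + inland to port 815.16 + export clearance 88.16 + origin terminal 416.29 + freight 1736.43 = 259755.08
Buyer's account: destination terminal 204.64 + brokerage 274.43 + duty 5183.40 + delivery 1778.68 = 7441.15

Seller's account: GBP 259755.08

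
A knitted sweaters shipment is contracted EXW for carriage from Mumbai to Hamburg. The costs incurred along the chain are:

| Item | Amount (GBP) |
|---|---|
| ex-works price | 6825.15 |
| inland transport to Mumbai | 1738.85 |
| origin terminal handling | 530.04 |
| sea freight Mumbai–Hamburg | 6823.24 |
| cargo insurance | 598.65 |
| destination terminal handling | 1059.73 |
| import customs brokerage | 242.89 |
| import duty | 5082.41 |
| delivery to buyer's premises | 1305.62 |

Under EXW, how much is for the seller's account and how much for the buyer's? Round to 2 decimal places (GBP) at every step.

EXW: the seller makes goods available at their premises; the buyer bears all onward costs.
Seller's account: goods 6825.15 = 6825.15
Buyer's account: inland to port 1738.85 + origin terminal 530.04 + freight 6823.24 + insurance 598.65 + destination terminal 1059.73 + brokerage 242.89 + duty 5082.41 + delivery 1305.62 = 17381.43

Seller: GBP 6825.15; buyer: GBP 17381.43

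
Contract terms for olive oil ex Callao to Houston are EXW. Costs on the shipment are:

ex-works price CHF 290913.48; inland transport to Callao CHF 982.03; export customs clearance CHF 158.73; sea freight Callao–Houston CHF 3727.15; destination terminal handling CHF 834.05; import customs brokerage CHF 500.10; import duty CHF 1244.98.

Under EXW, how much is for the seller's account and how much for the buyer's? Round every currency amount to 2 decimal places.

Seller: CHF 290913.48; buyer: CHF 7447.04

EXW: the seller makes goods available at their premises; the buyer bears all onward costs.
Seller's account: goods 290913.48 = 290913.48
Buyer's account: inland to port 982.03 + export clearance 158.73 + freight 3727.15 + destination terminal 834.05 + brokerage 500.10 + duty 1244.98 = 7447.04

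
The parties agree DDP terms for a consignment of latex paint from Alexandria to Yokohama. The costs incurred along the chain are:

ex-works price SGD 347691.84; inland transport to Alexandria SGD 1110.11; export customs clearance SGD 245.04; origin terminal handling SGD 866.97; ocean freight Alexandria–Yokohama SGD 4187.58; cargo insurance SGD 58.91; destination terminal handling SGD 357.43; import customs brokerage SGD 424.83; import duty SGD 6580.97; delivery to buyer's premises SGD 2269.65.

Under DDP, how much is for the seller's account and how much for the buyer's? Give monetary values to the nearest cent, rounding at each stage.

DDP: the seller bears all costs including import duty.
Seller's account: goods 347691.84 + inland to port 1110.11 + export clearance 245.04 + origin terminal 866.97 + freight 4187.58 + insurance 58.91 + destination terminal 357.43 + brokerage 424.83 + duty 6580.97 + delivery 2269.65 = 363793.33
Buyer's account: 0.00

Seller: SGD 363793.33; buyer: SGD 0.00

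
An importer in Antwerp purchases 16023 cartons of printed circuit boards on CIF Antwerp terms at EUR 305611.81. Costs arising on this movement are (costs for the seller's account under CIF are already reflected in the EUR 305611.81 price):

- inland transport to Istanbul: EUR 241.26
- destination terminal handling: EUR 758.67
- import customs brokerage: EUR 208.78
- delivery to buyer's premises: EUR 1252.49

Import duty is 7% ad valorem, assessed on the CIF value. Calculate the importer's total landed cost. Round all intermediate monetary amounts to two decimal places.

CIF: the seller pays costs through ocean freight and marine insurance to the destination port.
Already in the invoice (seller's account under CIF): inland to port — exclude.
The CIF price already equals the CIF value: 305611.81
Import duty = 305611.81 × 7% = 21392.83
Buyer bears: destination terminal 758.67 + brokerage 208.78 + delivery 1252.49 + duty 21392.83 = 23612.77
Landed cost = invoice 305611.81 + 23612.77 = 329224.58

Total landed cost: EUR 329224.58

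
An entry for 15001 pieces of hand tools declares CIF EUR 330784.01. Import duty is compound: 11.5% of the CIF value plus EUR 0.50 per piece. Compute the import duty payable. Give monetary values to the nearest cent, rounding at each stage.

Ad valorem component: 330784.01 × 11.5% = 38040.16
Specific component: 15001 × 0.50 = 7500.50
Import duty = 38040.16 + 7500.50 = 45540.66

Import duty: EUR 45540.66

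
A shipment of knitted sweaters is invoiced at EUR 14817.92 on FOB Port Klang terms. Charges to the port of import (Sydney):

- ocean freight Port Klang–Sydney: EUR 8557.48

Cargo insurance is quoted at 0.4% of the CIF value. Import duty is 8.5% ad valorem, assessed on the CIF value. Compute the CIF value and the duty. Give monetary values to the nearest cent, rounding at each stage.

CIF value: EUR 23469.28; import duty: EUR 1994.89

Let C be the CIF value. C = FOB price + freight + 0.4% × C
C − 0.4% × C = 14817.92 + 8557.48
0.996 × C = 23375.40
C = 23375.40 / 0.996 = 23469.28
Insurance premium = 0.4% × 23469.28 = 93.88
Import duty = 23469.28 × 8.5% = 1994.89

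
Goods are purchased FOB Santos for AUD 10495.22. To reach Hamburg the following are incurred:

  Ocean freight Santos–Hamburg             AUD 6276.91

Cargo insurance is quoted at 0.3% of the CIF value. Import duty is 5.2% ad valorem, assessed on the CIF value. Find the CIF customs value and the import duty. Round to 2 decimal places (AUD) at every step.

CIF value: AUD 16822.60; import duty: AUD 874.78

Let C be the CIF value. C = FOB price + freight + 0.3% × C
C − 0.3% × C = 10495.22 + 6276.91
0.997 × C = 16772.13
C = 16772.13 / 0.997 = 16822.60
Insurance premium = 0.3% × 16822.60 = 50.47
Import duty = 16822.60 × 5.2% = 874.78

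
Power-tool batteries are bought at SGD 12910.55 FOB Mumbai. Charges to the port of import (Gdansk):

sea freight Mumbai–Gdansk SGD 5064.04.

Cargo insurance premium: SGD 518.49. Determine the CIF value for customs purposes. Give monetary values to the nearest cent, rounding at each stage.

CIF = FOB price + freight + insurance
CIF = 12910.55 + 5064.04 + 518.49 = 18493.08

CIF value: SGD 18493.08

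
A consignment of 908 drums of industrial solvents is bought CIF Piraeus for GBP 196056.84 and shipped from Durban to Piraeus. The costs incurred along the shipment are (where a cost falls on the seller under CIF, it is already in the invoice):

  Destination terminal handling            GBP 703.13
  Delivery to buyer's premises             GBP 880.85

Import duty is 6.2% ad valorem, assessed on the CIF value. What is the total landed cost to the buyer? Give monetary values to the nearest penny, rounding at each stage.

Total landed cost: GBP 209796.34

CIF: the seller pays costs through ocean freight and marine insurance to the destination port.
The CIF price already equals the CIF value: 196056.84
Import duty = 196056.84 × 6.2% = 12155.52
Buyer bears: destination terminal 703.13 + delivery 880.85 + duty 12155.52 = 13739.50
Landed cost = invoice 196056.84 + 13739.50 = 209796.34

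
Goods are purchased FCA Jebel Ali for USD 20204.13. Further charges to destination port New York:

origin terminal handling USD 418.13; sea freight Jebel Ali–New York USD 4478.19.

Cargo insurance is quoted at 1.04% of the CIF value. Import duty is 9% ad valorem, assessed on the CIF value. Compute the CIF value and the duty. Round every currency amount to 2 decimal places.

Let C be the CIF value. C = FCA price + pre-shipment costs + freight + 1.04% × C
C − 1.04% × C = 20204.13 + 418.13 + 4478.19
0.9896 × C = 25100.45
C = 25100.45 / 0.9896 = 25364.24
Insurance premium = 1.04% × 25364.24 = 263.79
Import duty = 25364.24 × 9% = 2282.78

CIF value: USD 25364.24; import duty: USD 2282.78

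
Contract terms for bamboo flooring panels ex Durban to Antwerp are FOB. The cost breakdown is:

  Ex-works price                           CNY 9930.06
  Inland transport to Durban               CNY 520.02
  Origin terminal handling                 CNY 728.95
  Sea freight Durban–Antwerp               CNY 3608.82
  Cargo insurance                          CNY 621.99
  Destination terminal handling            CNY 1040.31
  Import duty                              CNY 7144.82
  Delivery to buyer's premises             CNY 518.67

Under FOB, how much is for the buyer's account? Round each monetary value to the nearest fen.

FOB: the seller bears costs until goods are on board at the origin port; the buyer bears freight, insurance and all costs thereafter.
Seller's account: goods 9930.06 + inland to port 520.02 + origin terminal 728.95 = 11179.03
Buyer's account: freight 3608.82 + insurance 621.99 + destination terminal 1040.31 + duty 7144.82 + delivery 518.67 = 12934.61

Buyer's account: CNY 12934.61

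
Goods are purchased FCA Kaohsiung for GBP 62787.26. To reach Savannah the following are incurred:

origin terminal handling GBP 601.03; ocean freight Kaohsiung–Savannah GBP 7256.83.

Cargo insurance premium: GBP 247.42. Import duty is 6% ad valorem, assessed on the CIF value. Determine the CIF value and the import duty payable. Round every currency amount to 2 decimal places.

CIF value: GBP 70892.54; import duty: GBP 4253.55

CIF = FCA price + pre-shipment costs + freight + insurance
CIF = 62787.26 + 601.03 + 7256.83 + 247.42 = 70892.54
Import duty = 70892.54 × 6% = 4253.55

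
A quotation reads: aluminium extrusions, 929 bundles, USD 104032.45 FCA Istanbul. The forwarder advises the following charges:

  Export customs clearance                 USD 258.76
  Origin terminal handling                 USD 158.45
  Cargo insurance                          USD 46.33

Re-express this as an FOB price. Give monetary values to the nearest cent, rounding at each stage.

Not relevant to the conversion: export clearance — on the seller under both FCA and FOB; already in the FCA price and stays in the FOB price. insurance — on the buyer under both terms; not part of either seller's price.
From FCA to FOB, the seller additionally bears: origin terminal.
FOB price = 104032.45 + 158.45 = 104190.90

FOB price: USD 104190.90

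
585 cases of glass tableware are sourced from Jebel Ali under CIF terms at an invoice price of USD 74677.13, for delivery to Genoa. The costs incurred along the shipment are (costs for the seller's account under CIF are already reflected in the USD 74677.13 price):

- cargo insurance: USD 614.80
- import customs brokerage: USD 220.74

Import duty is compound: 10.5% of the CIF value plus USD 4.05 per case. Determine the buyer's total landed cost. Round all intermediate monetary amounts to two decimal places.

CIF: the seller pays costs through ocean freight and marine insurance to the destination port.
Already in the invoice (seller's account under CIF): insurance — exclude.
The CIF price already equals the CIF value: 74677.13
Ad valorem component: 74677.13 × 10.5% = 7841.10
Specific component: 585 × 4.05 = 2369.25
Import duty = 7841.10 + 2369.25 = 10210.35
Buyer bears: brokerage 220.74 + duty 10210.35 = 10431.09
Landed cost = invoice 74677.13 + 10431.09 = 85108.22

Total landed cost: USD 85108.22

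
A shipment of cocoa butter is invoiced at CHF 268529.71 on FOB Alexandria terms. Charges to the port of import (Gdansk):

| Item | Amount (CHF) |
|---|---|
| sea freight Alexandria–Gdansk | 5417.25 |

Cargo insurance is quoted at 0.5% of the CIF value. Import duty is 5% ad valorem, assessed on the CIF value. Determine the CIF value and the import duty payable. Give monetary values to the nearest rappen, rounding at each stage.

CIF value: CHF 275323.58; import duty: CHF 13766.18

Let C be the CIF value. C = FOB price + freight + 0.5% × C
C − 0.5% × C = 268529.71 + 5417.25
0.995 × C = 273946.96
C = 273946.96 / 0.995 = 275323.58
Insurance premium = 0.5% × 275323.58 = 1376.62
Import duty = 275323.58 × 5% = 13766.18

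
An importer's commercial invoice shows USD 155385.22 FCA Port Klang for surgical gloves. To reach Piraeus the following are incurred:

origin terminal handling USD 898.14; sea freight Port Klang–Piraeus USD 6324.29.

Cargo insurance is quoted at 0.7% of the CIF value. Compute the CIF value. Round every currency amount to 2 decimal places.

CIF value: USD 163753.93

Let C be the CIF value. C = FCA price + pre-shipment costs + freight + 0.7% × C
C − 0.7% × C = 155385.22 + 898.14 + 6324.29
0.993 × C = 162607.65
C = 162607.65 / 0.993 = 163753.93
Insurance premium = 0.7% × 163753.93 = 1146.28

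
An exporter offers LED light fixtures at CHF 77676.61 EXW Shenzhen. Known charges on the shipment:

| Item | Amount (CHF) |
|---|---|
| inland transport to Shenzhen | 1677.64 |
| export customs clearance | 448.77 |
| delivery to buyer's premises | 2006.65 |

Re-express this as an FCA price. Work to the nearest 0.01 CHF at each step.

Not relevant to the conversion: delivery — on the buyer under both terms; not part of either seller's price.
From EXW to FCA, the seller additionally bears: inland to port, export clearance.
FCA price = 77676.61 + 1677.64 + 448.77 = 79803.02

FCA price: CHF 79803.02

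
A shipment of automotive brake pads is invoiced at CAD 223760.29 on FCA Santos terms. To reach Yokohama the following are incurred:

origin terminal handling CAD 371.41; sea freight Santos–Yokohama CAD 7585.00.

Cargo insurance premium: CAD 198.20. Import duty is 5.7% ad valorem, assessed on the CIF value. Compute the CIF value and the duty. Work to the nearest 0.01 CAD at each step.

CIF = FCA price + pre-shipment costs + freight + insurance
CIF = 223760.29 + 371.41 + 7585.00 + 198.20 = 231914.90
Import duty = 231914.90 × 5.7% = 13219.15

CIF value: CAD 231914.90; import duty: CAD 13219.15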